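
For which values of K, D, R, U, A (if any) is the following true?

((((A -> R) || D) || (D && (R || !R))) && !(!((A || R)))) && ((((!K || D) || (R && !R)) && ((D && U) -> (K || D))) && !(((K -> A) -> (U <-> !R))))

K: False; D: True; R: False; U: False; A: True

  (((A -> R) || D) || (D && (R || !R))) && !(!((A || R))) = True
    ((A -> R) || D) || (D && (R || !R)) = True
      (A -> R) || D = True
        A -> R = False
      D && (R || !R) = True
        R || !R = True
          !R = True
    !(!((A || R))) = True
      !((A || R)) = False
        A || R = True
  (((!K || D) || (R && !R)) && ((D && U) -> (K || D))) && !(((K -> A) -> (U <-> !R))) = True
    ((!K || D) || (R && !R)) && ((D && U) -> (K || D)) = True
      (!K || D) || (R && !R) = True
        !K || D = True
          !K = True
        R && !R = False
          !R = True
      (D && U) -> (K || D) = True
        D && U = False
        K || D = True
    !(((K -> A) -> (U <-> !R))) = True
      (K -> A) -> (U <-> !R) = False
        K -> A = True
        U <-> !R = False
          !R = True
Both conjuncts True, so the formula holds.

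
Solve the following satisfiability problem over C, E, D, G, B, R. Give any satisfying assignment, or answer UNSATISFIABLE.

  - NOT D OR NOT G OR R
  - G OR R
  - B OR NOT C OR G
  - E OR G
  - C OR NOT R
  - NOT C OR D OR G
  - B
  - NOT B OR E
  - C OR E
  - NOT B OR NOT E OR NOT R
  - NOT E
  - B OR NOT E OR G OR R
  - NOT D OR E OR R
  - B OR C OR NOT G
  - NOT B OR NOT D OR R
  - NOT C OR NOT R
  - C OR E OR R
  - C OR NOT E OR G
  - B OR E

No satisfying assignment exists.

Case B = True:
  (NOT B OR E) forces E = True.
  Clause (NOT E) is falsified — contradiction.
Case B = False:
  Clause (B) is falsified — contradiction.
Both cases fail, so the formula is unsatisfiable.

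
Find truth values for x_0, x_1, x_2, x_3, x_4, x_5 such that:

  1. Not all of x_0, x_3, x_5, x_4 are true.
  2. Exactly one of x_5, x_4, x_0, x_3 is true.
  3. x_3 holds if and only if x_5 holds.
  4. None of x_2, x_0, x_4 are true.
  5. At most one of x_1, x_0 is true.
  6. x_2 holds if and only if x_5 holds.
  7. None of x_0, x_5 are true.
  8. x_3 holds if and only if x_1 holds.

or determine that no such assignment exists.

Unsatisfiable

Case x_0 = True:
  Constraint (4) is violated (x_0=T) — contradiction.
Case x_0 = False:
  (4) forces x_2 = False.
  (4) forces x_4 = False.
  (6) with x_2=F forces x_5 = False.
  (2) with x_5=F, x_4=F, x_0=F forces x_3 = True.
  Constraint (3) is violated (x_3=T, x_5=F) — contradiction.
Both cases fail — unsatisfiable.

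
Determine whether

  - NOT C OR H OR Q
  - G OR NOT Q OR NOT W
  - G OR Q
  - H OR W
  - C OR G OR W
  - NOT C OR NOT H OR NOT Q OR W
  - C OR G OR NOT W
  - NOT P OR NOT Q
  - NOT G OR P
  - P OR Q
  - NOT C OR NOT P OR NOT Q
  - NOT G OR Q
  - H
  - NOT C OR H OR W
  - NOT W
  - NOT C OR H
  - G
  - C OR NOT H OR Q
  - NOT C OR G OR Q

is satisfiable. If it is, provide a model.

Unsatisfiable — no assignment works.

Case G = True:
  (NOT G OR P) forces P = True.
  (NOT P OR NOT Q) forces Q = False.
  Clause (NOT G OR Q) is falsified — contradiction.
Case G = False:
  Clause (G) is falsified — contradiction.
Both cases fail, so the formula is unsatisfiable.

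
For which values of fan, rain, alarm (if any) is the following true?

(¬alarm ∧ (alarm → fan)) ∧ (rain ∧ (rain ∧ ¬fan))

fan: False, rain: True, alarm: False

  ¬alarm ∧ (alarm → fan) = True
    ¬alarm = True
    alarm → fan = True
  rain ∧ (rain ∧ ¬fan) = True
    rain ∧ ¬fan = True
      ¬fan = True
Both conjuncts True, so the formula holds.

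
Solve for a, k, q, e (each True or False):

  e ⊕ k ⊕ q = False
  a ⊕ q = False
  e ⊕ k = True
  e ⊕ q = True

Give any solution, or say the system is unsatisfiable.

a = True, k = True, q = True, e = False

e ⊕ k ⊕ q = F ⊕ T ⊕ T = False ✓
a ⊕ q = T ⊕ T = False ✓
e ⊕ k = F ⊕ T = True ✓
e ⊕ q = F ⊕ T = True ✓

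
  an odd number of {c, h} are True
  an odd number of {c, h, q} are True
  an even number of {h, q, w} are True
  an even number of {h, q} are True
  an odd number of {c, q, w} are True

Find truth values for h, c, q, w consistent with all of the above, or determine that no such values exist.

h: False; c: True; q: False; w: False

{c, h}: 1 true → odd ✓
{c, h, q}: 1 true → odd ✓
{h, q, w}: 0 true → even ✓
{h, q}: 0 true → even ✓
{c, q, w}: 1 true → odd ✓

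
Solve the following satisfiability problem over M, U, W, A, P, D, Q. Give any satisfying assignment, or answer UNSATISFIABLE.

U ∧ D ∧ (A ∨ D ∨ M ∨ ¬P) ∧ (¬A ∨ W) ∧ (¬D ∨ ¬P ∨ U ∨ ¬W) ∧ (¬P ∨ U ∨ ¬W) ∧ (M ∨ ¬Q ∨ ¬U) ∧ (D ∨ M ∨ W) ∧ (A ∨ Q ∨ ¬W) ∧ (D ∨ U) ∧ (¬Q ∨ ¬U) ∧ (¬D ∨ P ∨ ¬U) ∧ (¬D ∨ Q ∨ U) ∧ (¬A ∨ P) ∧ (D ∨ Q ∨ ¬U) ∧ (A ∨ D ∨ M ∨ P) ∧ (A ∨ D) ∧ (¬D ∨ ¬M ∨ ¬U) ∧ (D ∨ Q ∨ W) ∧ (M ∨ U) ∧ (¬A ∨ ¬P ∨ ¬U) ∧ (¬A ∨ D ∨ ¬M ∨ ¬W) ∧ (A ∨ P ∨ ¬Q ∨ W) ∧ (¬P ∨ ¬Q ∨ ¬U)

M: False; U: True; W: False; A: False; P: True; D: True; Q: False

Unit clause (U) forces U = True.
Unit clause (D) forces D = True.
In (¬Q ∨ ¬U) only ¬Q is left, so Q = False.
In (¬D ∨ P ∨ ¬U) only P is left, so P = True.
In (¬D ∨ ¬M ∨ ¬U) only ¬M is left, so M = False.
In (¬A ∨ ¬P ∨ ¬U) only ¬A is left, so A = False.
In (A ∨ Q ∨ ¬W) only ¬W is left, so W = False.
All clauses satisfied.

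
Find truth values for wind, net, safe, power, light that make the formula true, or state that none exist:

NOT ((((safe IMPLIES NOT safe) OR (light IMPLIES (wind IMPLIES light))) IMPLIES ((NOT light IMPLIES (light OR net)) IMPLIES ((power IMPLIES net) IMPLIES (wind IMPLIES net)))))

wind=T, net=F, safe=T, power=F, light=T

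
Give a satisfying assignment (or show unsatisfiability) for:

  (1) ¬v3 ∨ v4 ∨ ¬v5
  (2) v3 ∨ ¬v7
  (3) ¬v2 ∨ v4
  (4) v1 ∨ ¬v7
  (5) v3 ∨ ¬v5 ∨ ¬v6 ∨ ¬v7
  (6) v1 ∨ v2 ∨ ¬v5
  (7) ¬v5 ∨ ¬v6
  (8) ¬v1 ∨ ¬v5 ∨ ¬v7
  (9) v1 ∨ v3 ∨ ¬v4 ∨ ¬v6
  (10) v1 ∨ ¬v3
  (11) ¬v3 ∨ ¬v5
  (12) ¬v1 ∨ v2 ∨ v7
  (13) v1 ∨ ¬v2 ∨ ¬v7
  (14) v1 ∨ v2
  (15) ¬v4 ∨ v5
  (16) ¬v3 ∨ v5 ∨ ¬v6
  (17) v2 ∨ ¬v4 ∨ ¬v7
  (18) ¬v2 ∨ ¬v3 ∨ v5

v1: True, v2: False, v3: True, v4: False, v5: False, v6: False, v7: True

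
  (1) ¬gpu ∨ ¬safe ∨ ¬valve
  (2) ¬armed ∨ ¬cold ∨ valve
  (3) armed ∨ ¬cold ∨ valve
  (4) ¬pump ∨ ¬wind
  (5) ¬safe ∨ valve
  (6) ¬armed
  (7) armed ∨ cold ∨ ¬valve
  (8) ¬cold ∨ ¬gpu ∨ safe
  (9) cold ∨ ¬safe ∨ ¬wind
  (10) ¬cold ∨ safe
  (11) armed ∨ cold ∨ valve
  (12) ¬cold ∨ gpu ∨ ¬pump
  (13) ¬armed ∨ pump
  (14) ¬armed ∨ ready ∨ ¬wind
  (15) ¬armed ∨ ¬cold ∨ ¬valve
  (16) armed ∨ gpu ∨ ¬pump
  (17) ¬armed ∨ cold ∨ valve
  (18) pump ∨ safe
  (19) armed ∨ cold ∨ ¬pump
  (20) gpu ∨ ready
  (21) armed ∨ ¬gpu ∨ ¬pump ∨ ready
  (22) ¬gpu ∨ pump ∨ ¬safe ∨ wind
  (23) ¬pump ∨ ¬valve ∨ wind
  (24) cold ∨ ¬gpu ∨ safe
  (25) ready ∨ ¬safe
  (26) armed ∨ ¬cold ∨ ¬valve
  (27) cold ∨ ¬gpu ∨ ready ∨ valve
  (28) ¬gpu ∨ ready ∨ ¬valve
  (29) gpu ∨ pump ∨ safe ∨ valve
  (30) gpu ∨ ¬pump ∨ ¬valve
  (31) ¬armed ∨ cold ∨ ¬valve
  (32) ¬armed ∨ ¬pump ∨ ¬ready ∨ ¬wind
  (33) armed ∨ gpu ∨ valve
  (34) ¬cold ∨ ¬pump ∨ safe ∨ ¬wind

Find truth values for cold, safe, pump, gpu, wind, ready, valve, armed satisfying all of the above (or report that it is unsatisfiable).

Unsatisfiable

Case cold = True:
  (¬armed) forces armed = False.
  (armed ∨ ¬cold ∨ valve) forces valve = True.
  Clause (armed ∨ ¬cold ∨ ¬valve) is falsified — contradiction.
Case cold = False:
  (¬armed) forces armed = False.
  (armed ∨ cold ∨ ¬valve) forces valve = False.
  Clause (armed ∨ cold ∨ valve) is falsified — contradiction.
Both cases fail, so the formula is unsatisfiable.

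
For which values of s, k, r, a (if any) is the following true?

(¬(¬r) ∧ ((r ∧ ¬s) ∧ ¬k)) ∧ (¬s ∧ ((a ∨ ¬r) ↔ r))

s = False, k = False, r = True, a = True

  ¬(¬r) ∧ ((r ∧ ¬s) ∧ ¬k) = True
    ¬(¬r) = True
      ¬r = False
    (r ∧ ¬s) ∧ ¬k = True
      r ∧ ¬s = True
        ¬s = True
      ¬k = True
  ¬s ∧ ((a ∨ ¬r) ↔ r) = True
    ¬s = True
    (a ∨ ¬r) ↔ r = True
      a ∨ ¬r = True
        ¬r = False
Both conjuncts True, so the formula holds.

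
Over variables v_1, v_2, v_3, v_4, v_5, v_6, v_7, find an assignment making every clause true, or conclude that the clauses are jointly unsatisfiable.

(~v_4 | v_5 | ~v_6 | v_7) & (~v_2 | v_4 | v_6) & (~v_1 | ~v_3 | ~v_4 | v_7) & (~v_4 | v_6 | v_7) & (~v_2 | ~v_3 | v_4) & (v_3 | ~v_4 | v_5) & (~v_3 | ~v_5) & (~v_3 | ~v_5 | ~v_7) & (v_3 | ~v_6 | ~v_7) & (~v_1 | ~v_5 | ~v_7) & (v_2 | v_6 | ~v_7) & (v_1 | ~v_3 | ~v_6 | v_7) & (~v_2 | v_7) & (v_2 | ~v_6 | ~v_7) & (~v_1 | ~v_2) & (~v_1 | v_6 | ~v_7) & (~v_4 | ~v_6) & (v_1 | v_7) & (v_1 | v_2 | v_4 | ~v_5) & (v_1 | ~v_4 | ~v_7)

Set v_1 = True.
  then (~v_1 | ~v_2) forces v_2 = False.
Set v_3 = False.
Try v_4 = True:
  (v_3 | ~v_4 | v_5) forces v_5 = True.
  (~v_1 | ~v_5 | ~v_7) forces v_7 = False.
  (~v_4 | v_6 | v_7) forces v_6 = True.
  clause (~v_4 | ~v_6) is falsified — backtrack.
So v_4 = False.
Set v_5 = True.
  then (~v_1 | ~v_5 | ~v_7) forces v_7 = False.
Set v_6 = True.
All clauses satisfied.

v_1: True; v_2: False; v_3: False; v_4: False; v_5: True; v_6: True; v_7: False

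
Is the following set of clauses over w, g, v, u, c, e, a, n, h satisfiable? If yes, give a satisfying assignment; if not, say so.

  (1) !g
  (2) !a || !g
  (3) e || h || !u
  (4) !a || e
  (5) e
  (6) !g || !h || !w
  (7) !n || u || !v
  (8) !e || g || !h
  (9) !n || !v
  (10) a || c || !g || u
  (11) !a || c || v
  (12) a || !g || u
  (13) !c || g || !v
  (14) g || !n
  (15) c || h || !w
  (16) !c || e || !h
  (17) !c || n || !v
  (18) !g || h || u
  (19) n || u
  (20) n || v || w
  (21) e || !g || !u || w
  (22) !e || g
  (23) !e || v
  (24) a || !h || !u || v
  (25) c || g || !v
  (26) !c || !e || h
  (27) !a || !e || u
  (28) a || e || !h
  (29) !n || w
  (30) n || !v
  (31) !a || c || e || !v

The formula is unsatisfiable.

Case g = True:
  Clause (!g) is falsified — contradiction.
Case g = False:
  (e) forces e = True.
  Clause (!e || g) is falsified — contradiction.
Both cases fail, so the formula is unsatisfiable.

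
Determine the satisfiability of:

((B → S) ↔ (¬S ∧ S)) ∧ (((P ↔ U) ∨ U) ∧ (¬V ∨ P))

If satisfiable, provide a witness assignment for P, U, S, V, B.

P: False, U: True, S: False, V: False, B: True

  (B → S) ↔ (¬S ∧ S) = True
    B → S = False
    ¬S ∧ S = False
      ¬S = True
  ((P ↔ U) ∨ U) ∧ (¬V ∨ P) = True
    (P ↔ U) ∨ U = True
      P ↔ U = False
    ¬V ∨ P = True
      ¬V = True
Both conjuncts True, so the formula holds.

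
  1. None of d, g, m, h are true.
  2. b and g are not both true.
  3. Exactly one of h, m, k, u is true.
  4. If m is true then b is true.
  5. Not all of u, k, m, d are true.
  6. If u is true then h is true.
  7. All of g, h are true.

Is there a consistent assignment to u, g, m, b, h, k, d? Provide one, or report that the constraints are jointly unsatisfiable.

Unsatisfiable — no assignment works.

Case g = True:
  Constraint (1) is violated (g=T) — contradiction.
Case g = False:
  Constraint (7) is violated (g=F) — contradiction.
Both cases fail — unsatisfiable.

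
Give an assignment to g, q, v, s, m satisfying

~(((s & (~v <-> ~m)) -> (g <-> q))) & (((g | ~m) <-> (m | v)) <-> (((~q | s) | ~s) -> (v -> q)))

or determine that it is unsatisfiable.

Case s = True: the formula simplifies to ~(((~v <-> ~m) -> (g <-> q))) & (((g | ~m) <-> (m | v)) <-> (v -> q)).
  m = True: simplifies to ~((v -> (g <-> q))) & (g <-> (v -> q)).
    v = True: simplifies to ~((g <-> q)) & (g <-> q).
      g = True: simplifies to ~q & q.
        q = True: the conjunct ~q is False.
        q = False: the conjunct q is False.
      g = False: simplifies to ~(~q) & ~q.
        q = True: the conjunct ~q is False.
        q = False: the conjunct ~(~q) becomes ~(~False) = False.
    v = False: the conjunct ~((v -> (g <-> q))) becomes ~((False -> (g <-> q))) = False.
  m = False: simplifies to ~((~v -> (g <-> q))) & (v <-> (v -> q)).
    v = True: the conjunct ~((~v -> (g <-> q))) becomes ~((False -> (g <-> q))) = False.
    v = False: the conjunct v <-> (v -> q) becomes False <-> (False -> q) = False.
Case s = False: the conjunct ~(((s & (~v <-> ~m)) -> (g <-> q))) becomes ~((False -> (g <-> q))) = False.
Both cases fail — unsatisfiable.

Unsatisfiable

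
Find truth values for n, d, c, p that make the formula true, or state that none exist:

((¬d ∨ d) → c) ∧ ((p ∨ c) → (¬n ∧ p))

n=F; d=T; c=T; p=T

  (¬d ∨ d) → c = True
    ¬d ∨ d = True
      ¬d = False
  (p ∨ c) → (¬n ∧ p) = True
    p ∨ c = True
    ¬n ∧ p = True
      ¬n = True
Both conjuncts True, so the formula holds.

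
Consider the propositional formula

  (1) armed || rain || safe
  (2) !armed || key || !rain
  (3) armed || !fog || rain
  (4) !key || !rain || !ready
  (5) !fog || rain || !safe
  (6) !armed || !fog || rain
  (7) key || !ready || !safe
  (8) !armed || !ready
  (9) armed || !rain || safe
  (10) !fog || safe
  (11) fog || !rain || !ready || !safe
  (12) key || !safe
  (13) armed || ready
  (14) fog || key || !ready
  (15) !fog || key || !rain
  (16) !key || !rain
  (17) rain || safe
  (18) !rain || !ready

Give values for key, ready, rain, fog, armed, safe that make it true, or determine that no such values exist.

key = True, ready = True, rain = False, fog = False, armed = False, safe = True

Set key = True.
  then (!key || !rain) forces rain = False.
  then (rain || safe) forces safe = True.
  then (!fog || rain || !safe) forces fog = False.
Set ready = True.
  then (!armed || !ready) forces armed = False.
All clauses satisfied.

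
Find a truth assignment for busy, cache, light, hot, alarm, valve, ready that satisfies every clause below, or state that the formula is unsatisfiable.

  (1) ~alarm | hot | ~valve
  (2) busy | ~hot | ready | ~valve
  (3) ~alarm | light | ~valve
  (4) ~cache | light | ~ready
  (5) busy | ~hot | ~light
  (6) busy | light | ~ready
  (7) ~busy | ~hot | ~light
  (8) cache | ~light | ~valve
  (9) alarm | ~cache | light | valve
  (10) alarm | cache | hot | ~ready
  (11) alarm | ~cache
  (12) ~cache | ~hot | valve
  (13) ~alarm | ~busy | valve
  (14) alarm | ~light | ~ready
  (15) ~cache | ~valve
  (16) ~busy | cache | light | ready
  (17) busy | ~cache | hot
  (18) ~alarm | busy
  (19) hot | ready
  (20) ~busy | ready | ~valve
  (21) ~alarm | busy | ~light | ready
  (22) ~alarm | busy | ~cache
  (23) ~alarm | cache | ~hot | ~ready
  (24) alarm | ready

Set busy = True.
Try cache = True:
  (alarm | ~cache) forces alarm = True.
  (~alarm | ~busy | valve) forces valve = True.
  clause (~cache | ~valve) is falsified — backtrack.
So cache = False.
Try light = True:
  (~busy | ~hot | ~light) forces hot = False.
  (cache | ~light | ~valve) forces valve = False.
  (~alarm | ~busy | valve) forces alarm = False.
  (alarm | cache | hot | ~ready) forces ready = False.
  clause (hot | ready) is falsified — backtrack.
So light = False.
  then (~busy | cache | light | ready) forces ready = True.
Try hot = False:
  (alarm | cache | hot | ~ready) forces alarm = True.
  (~alarm | hot | ~valve) forces valve = False.
  clause (~alarm | ~busy | valve) is falsified — backtrack.
So hot = True.
  then (~alarm | cache | ~hot | ~ready) forces alarm = False.
Set valve = False.
All clauses satisfied.

busy = True, cache = False, light = False, hot = True, alarm = False, valve = False, ready = True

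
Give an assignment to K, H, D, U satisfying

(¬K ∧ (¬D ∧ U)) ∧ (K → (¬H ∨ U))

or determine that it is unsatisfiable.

K: False, H: False, D: False, U: True

  ¬K ∧ (¬D ∧ U) = True
    ¬K = True
    ¬D ∧ U = True
      ¬D = True
  K → (¬H ∨ U) = True
    ¬H ∨ U = True
      ¬H = True
Both conjuncts True, so the formula holds.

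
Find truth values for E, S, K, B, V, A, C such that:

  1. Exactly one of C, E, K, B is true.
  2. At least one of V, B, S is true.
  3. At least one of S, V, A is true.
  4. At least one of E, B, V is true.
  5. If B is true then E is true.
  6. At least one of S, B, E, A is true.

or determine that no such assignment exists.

E = False; S = True; K = True; B = False; V = True; A = True; C = False

  (1) {C, E, K, B}: 1 true — exactly one ✓
  (2) {V, B, S}: 2 true — at least one ✓
  (3) {S, V, A}: 3 true — at least one ✓
  (4) {E, B, V}: 1 true — at least one ✓
  (5) B=F ⇒ E: vacuous ✓
  (6) {S, B, E, A}: 2 true — at least one ✓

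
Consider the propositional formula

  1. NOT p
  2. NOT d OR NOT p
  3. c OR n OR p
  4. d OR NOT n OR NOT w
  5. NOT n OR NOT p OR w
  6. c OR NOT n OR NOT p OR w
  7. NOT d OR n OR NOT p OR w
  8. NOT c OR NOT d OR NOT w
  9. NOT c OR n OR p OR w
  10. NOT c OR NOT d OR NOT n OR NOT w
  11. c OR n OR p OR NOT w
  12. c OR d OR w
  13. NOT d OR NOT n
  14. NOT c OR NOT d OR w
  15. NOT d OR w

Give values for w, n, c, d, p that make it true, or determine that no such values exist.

w: True; n: False; c: True; d: False; p: False

Unit clause (NOT p) forces p = False.
Set w = True.
Try n = True:
  (d OR NOT n OR NOT w) forces d = True.
  clause (NOT d OR NOT n) is falsified — backtrack.
So n = False.
  then (c OR n OR p) forces c = True.
  then (NOT c OR NOT d OR NOT w) forces d = False.
All clauses satisfied.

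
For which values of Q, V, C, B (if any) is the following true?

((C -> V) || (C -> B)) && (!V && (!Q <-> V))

Q = True, V = False, C = True, B = True

  (C -> V) || (C -> B) = True
    C -> V = False
    C -> B = True
  !V && (!Q <-> V) = True
    !V = True
    !Q <-> V = True
      !Q = False
Both conjuncts True, so the formula holds.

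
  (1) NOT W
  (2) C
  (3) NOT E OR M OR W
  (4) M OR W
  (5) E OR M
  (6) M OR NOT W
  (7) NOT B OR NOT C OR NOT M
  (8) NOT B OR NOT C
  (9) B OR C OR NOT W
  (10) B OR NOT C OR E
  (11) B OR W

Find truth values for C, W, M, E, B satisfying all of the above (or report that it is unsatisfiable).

Case C = True:
  (NOT W) forces W = False.
  (M OR W) forces M = True.
  (NOT B OR NOT C OR NOT M) forces B = False.
  Clause (B OR W) is falsified — contradiction.
Case C = False:
  Clause (C) is falsified — contradiction.
Both cases fail, so the formula is unsatisfiable.

UNSATISFIABLE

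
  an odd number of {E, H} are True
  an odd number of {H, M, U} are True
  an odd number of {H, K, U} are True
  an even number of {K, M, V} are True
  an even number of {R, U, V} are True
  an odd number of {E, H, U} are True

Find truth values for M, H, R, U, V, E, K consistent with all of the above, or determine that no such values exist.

M: False, H: True, R: False, U: False, V: False, E: False, K: False

{E, H}: 1 true → odd ✓
{H, M, U}: 1 true → odd ✓
{H, K, U}: 1 true → odd ✓
{K, M, V}: 0 true → even ✓
{R, U, V}: 0 true → even ✓
{E, H, U}: 1 true → odd ✓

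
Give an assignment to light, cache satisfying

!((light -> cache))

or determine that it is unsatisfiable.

light=T, cache=F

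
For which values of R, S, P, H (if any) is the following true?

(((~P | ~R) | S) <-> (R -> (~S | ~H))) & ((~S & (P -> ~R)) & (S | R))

R=T, S=F, P=F, H=T

  ((~P | ~R) | S) <-> (R -> (~S | ~H)) = True
    (~P | ~R) | S = True
      ~P | ~R = True
        ~P = True
        ~R = False
    R -> (~S | ~H) = True
      ~S | ~H = True
        ~S = True
        ~H = False
  (~S & (P -> ~R)) & (S | R) = True
    ~S & (P -> ~R) = True
      ~S = True
      P -> ~R = True
        ~R = False
    S | R = True
Both conjuncts True, so the formula holds.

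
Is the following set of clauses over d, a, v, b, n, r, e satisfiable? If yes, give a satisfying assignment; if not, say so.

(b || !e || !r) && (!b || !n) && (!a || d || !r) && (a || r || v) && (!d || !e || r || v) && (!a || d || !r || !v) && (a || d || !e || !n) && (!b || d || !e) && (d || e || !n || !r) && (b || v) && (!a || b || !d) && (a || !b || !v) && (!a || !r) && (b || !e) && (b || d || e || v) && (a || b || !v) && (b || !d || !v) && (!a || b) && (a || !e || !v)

d=T; a=T; v=T; b=T; n=F; r=F; e=T

Set d = True.
Set a = True.
  then (!a || b || !d) forces b = True.
  then (!a || !r) forces r = False.
  then (!b || !n) forces n = False.
Set v = True.
Set e = True.
All clauses satisfied.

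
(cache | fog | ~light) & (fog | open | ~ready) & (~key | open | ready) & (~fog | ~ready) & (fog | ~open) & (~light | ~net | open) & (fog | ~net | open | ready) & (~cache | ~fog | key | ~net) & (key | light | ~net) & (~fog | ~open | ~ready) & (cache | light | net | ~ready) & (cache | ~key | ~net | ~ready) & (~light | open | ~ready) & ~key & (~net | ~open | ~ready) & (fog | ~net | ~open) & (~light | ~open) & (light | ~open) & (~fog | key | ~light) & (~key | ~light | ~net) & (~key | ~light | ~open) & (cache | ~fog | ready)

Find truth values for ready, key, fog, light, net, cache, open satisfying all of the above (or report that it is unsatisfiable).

ready=F, key=F, fog=T, light=F, net=F, cache=T, open=F

Unit clause (~key) forces key = False.
Try ready = True:
  (~fog | ~ready) forces fog = False.
  (fog | open | ~ready) forces open = True.
  clause (fog | ~open) is falsified — backtrack.
So ready = False.
Set fog = True.
  then (~fog | key | ~light) forces light = False.
  then (cache | ~fog | ready) forces cache = True.
  then (~cache | ~fog | key | ~net) forces net = False.
  then (light | ~open) forces open = False.
All clauses satisfied.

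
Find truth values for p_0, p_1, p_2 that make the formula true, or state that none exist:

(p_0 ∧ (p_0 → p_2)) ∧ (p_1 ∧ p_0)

p_0 = True, p_1 = True, p_2 = True

  p_0 ∧ (p_0 → p_2) = True
    p_0 → p_2 = True
  p_1 ∧ p_0 = True
Both conjuncts True, so the formula holds.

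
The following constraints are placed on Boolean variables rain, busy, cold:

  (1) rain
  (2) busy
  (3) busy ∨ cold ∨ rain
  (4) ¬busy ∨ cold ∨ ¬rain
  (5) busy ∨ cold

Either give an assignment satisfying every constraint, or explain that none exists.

rain: True; busy: True; cold: True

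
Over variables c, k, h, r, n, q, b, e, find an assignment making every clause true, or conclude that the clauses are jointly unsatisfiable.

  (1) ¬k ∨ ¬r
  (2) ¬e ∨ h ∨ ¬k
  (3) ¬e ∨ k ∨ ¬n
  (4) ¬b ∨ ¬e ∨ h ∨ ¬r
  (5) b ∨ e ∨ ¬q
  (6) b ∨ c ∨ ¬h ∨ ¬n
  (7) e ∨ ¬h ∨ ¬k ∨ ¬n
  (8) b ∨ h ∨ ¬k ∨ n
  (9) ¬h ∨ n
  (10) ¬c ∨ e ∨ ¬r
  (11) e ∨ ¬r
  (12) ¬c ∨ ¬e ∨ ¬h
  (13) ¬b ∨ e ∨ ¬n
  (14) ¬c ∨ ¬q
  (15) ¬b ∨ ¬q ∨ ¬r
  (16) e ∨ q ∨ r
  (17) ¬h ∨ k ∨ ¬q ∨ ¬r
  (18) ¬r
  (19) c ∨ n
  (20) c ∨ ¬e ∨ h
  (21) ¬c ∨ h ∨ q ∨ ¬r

c = False, k = True, h = True, r = False, n = True, q = True, b = True, e = True

Unit clause (¬r) forces r = False.
Set c = False.
  then (c ∨ n) forces n = True.
Try k = False:
  (¬e ∨ k ∨ ¬n) forces e = False.
  (¬b ∨ e ∨ ¬n) forces b = False.
  (b ∨ e ∨ ¬q) forces q = False.
  clause (e ∨ q ∨ r) is falsified — backtrack.
So k = True.
Set h = True.
  then (b ∨ c ∨ ¬h ∨ ¬n) forces b = True.
  then (e ∨ ¬h ∨ ¬k ∨ ¬n) forces e = True.
Set q = True.
All clauses satisfied.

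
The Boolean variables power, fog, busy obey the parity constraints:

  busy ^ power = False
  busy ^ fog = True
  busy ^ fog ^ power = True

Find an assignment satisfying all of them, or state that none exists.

power: False; fog: True; busy: False

busy ^ power = F ^ F = False ✓
busy ^ fog = F ^ T = True ✓
busy ^ fog ^ power = F ^ T ^ F = True ✓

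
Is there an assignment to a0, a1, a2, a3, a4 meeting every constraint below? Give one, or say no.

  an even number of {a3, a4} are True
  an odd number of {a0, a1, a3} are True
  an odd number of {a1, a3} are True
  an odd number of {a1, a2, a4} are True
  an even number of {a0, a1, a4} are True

UNSATISFIABLE

Adding constraints 1, 2, 5 mod 2: every variable appears an even number of times on the left, so the left side is 0.
But the right sides sum to 1 (mod 2). 0 ≠ 1 — the system is inconsistent.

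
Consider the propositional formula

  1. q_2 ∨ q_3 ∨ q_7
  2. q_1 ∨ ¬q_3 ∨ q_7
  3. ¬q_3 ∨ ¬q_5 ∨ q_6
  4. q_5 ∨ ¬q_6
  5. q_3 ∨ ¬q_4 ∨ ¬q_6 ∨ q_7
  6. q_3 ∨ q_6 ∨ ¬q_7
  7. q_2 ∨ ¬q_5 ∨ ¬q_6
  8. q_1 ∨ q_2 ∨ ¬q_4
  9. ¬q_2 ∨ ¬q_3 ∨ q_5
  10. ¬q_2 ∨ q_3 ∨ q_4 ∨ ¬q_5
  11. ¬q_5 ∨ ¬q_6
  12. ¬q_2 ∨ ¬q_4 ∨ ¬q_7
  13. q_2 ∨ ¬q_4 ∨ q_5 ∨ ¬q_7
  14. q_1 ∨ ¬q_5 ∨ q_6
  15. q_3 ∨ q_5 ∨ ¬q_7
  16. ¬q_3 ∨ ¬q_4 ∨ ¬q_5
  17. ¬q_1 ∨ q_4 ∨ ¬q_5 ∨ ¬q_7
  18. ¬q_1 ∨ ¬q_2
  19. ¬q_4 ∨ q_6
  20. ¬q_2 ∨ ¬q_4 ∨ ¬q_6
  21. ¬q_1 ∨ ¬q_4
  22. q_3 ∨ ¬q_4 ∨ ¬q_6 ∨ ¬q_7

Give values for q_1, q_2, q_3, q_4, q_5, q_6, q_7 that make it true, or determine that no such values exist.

Set q_1 = True.
  then (¬q_1 ∨ ¬q_2) forces q_2 = False.
  then (¬q_1 ∨ ¬q_4) forces q_4 = False.
Try q_3 = False:
  (q_2 ∨ q_3 ∨ q_7) forces q_7 = True.
  (q_3 ∨ q_6 ∨ ¬q_7) forces q_6 = True.
  (q_5 ∨ ¬q_6) forces q_5 = True.
  clause (q_2 ∨ ¬q_5 ∨ ¬q_6) is falsified — backtrack.
So q_3 = True.
Try q_5 = True:
  (¬q_3 ∨ ¬q_5 ∨ q_6) forces q_6 = True.
  clause (q_2 ∨ ¬q_5 ∨ ¬q_6) is falsified — backtrack.
So q_5 = False.
  then (q_5 ∨ ¬q_6) forces q_6 = False.
Set q_7 = True.
All clauses satisfied.

q_1=T; q_2=F; q_3=T; q_4=F; q_5=F; q_6=F; q_7=T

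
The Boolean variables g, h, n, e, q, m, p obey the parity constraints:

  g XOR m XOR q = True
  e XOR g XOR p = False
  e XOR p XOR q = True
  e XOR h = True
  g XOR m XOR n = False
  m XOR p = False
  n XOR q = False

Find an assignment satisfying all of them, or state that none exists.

Adding constraints 1, 5, 7 mod 2: every variable appears an even number of times on the left, so the left side is 0.
But the right sides sum to 1 (mod 2). 0 ≠ 1 — the system is inconsistent.

Unsatisfiable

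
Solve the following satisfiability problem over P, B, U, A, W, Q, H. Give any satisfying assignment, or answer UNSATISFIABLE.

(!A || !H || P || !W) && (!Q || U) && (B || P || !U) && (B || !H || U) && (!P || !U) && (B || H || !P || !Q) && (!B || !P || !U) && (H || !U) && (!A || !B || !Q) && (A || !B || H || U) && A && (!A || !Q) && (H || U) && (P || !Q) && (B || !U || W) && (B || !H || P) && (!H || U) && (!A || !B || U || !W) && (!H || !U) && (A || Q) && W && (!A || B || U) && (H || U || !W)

The formula is unsatisfiable.

Case H = True:
  (A) forces A = True.
  (!A || !Q) forces Q = False.
  (!H || U) forces U = True.
  Clause (!H || !U) is falsified — contradiction.
Case H = False:
  (H || !U) forces U = False.
  Clause (H || U) is falsified — contradiction.
Both cases fail, so the formula is unsatisfiable.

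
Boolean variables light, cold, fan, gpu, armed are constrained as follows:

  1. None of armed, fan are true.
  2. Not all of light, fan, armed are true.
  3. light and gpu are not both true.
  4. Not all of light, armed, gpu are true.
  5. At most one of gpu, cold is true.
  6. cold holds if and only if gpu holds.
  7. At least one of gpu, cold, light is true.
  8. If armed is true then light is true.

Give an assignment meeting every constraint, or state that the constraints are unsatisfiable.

light = True; cold = False; fan = False; gpu = False; armed = False

  (1) {armed, fan}: 0 true — none ✓
  (2) {light, fan, armed}: 1/3 true — not all ✓
  (3) light=T, gpu=F — not both ✓
  (4) {light, armed, gpu}: 1/3 true — not all ✓
  (5) {gpu, cold}: 0 true — at most one ✓
  (6) cold=F, gpu=F — same ✓
  (7) {gpu, cold, light}: 1 true — at least one ✓
  (8) armed=F ⇒ light: vacuous ✓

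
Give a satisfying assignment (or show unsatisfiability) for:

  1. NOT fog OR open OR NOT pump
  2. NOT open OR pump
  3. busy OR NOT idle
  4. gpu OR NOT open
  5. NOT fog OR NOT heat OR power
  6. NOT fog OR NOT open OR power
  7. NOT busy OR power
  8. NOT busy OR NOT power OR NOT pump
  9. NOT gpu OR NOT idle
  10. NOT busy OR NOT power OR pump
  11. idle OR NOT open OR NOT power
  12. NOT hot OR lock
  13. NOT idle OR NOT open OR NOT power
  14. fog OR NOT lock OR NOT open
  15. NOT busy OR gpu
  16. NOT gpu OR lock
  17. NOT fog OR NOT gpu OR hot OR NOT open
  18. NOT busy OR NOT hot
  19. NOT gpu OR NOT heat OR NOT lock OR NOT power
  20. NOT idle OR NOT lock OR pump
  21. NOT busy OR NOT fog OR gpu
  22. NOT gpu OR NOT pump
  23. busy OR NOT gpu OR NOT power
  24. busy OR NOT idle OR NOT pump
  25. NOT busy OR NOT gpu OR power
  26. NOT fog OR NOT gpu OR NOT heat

power=F; hot=F; fog=F; idle=F; gpu=F; open=F; heat=F; busy=F; pump=F; lock=F

Set power = False.
  then (NOT busy OR power) forces busy = False.
  then (busy OR NOT idle) forces idle = False.
Set hot = False.
Set fog = False.
Set gpu = False.
  then (gpu OR NOT open) forces open = False.
Set heat = False.
Set pump = False.
Set lock = False.
All clauses satisfied.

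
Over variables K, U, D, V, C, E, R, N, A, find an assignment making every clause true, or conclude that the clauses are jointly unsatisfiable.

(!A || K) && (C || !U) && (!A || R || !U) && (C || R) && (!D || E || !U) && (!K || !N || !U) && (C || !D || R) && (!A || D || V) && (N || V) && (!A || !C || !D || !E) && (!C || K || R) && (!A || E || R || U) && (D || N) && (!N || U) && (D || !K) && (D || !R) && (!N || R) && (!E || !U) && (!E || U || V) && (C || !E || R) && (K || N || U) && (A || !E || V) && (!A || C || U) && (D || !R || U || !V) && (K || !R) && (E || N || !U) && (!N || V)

Try K = False:
  (!A || K) forces A = False.
  (K || !R) forces R = False.
  (C || R) forces C = True.
  clause (!C || K || R) is falsified — backtrack.
So K = True.
  then (D || !K) forces D = True.
Set U = False.
  then (!N || U) forces N = False.
  then (N || V) forces V = True.
Set C = True.
Set E = False.
Set R = True.
Set A = False.
All clauses satisfied.

K = True, U = False, D = True, V = True, C = True, E = False, R = True, N = False, A = False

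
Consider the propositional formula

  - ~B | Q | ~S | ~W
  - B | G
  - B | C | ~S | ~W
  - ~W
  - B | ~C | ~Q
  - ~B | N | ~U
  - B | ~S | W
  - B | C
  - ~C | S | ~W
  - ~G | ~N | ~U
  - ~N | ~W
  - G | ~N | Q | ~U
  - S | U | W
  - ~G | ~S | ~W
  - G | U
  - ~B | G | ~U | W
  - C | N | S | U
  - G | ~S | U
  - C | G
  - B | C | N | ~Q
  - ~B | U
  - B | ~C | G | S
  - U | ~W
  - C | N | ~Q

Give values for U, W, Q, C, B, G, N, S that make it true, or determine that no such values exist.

Unit clause (~W) forces W = False.
Try U = False:
  (S | U | W) forces S = True.
  (B | ~S | W) forces B = True.
  clause (~B | U) is falsified — backtrack.
So U = True.
Set Q = False.
Set C = True.
Set B = False.
  then (B | G) forces G = True.
  then (B | ~S | W) forces S = False.
  then (~G | ~N | ~U) forces N = False.
All clauses satisfied.

U = True; W = False; Q = False; C = True; B = False; G = True; N = False; S = False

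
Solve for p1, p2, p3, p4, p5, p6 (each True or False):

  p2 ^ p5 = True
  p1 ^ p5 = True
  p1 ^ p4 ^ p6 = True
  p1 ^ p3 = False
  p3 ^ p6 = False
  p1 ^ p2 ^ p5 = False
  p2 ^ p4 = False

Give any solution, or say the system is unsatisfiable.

p1 = True, p2 = True, p3 = True, p4 = True, p5 = False, p6 = True

p2 ^ p5 = T ^ F = True ✓
p1 ^ p5 = T ^ F = True ✓
p1 ^ p4 ^ p6 = T ^ T ^ T = True ✓
p1 ^ p3 = T ^ T = False ✓
p3 ^ p6 = T ^ T = False ✓
p1 ^ p2 ^ p5 = T ^ T ^ F = False ✓
p2 ^ p4 = T ^ T = False ✓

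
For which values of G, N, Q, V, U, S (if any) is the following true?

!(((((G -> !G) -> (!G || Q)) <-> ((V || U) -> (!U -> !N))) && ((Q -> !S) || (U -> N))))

G: False, N: False, Q: True, V: False, U: True, S: True

  !(((((G -> !G) -> (!G || Q)) <-> ((V || U) -> (!U -> !N))) && ((Q -> !S) || (U -> N)))) = True
    (((G -> !G) -> (!G || Q)) <-> ((V || U) -> (!U -> !N))) && ((Q -> !S) || (U -> N)) = False
      ((G -> !G) -> (!G || Q)) <-> ((V || U) -> (!U -> !N)) = True
        (G -> !G) -> (!G || Q) = True
          G -> !G = True
            !G = True
          !G || Q = True
            !G = True
        (V || U) -> (!U -> !N) = True
          V || U = True
          !U -> !N = True
            !U = False
            !N = True
      (Q -> !S) || (U -> N) = False
        Q -> !S = False
          !S = False
        U -> N = False
The formula evaluates to True.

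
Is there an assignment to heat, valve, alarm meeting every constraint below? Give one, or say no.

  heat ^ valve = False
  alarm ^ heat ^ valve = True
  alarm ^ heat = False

heat = True, valve = True, alarm = True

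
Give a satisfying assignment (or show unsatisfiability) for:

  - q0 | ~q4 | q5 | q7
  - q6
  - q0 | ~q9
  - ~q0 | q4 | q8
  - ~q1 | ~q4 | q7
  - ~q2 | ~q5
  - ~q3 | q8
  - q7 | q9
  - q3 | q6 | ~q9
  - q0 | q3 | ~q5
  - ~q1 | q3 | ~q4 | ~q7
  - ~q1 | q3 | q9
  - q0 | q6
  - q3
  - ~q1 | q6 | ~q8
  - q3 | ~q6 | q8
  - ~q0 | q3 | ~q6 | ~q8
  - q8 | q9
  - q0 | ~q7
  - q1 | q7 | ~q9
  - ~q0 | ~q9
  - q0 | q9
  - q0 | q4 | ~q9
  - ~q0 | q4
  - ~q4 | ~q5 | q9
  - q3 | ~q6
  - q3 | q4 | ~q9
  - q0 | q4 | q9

q0 = True, q1 = True, q2 = True, q3 = True, q4 = True, q5 = False, q6 = True, q7 = True, q8 = True, q9 = False

Unit clause (q6) forces q6 = True.
Unit clause (q3) forces q3 = True.
In (~q3 | q8) only q8 is left, so q8 = True.
Try q0 = False:
  (q0 | ~q9) forces q9 = False.
  clause (q0 | q9) is falsified — backtrack.
So q0 = True.
  then (~q0 | ~q9) forces q9 = False.
  then (~q0 | q4) forces q4 = True.
  then (~q4 | ~q5 | q9) forces q5 = False.
  then (q7 | q9) forces q7 = True.
Set q1 = True.
Set q2 = True.
All clauses satisfied.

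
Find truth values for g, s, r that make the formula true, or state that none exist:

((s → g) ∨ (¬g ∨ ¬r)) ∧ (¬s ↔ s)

Unsatisfiable

The conjunct ¬s ↔ s is unsatisfiable on its own:
  s=F: evaluates to False.
  s=T: evaluates to False.
So the whole conjunction is unsatisfiable.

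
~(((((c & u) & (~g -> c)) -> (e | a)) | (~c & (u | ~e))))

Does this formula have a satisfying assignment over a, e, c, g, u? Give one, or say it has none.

a: False; e: False; c: True; g: True; u: True

  ~(((((c & u) & (~g -> c)) -> (e | a)) | (~c & (u | ~e)))) = True
    (((c & u) & (~g -> c)) -> (e | a)) | (~c & (u | ~e)) = False
      ((c & u) & (~g -> c)) -> (e | a) = False
        (c & u) & (~g -> c) = True
          c & u = True
          ~g -> c = True
            ~g = False
        e | a = False
      ~c & (u | ~e) = False
        ~c = False
        u | ~e = True
          ~e = True
The formula evaluates to True.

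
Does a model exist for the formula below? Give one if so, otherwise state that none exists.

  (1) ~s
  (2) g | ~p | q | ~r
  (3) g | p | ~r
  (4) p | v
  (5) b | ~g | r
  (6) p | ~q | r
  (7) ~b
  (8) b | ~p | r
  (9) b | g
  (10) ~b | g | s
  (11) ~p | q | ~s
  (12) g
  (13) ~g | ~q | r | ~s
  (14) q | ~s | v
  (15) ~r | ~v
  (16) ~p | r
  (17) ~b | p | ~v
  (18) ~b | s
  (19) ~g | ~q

b: False, v: False, s: False, p: True, q: False, r: True, g: True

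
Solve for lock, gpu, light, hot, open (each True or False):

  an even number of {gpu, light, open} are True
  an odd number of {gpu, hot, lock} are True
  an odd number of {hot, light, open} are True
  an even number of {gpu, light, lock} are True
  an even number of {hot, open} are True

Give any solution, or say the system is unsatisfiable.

lock=F, gpu=T, light=T, hot=F, open=F

{gpu, light, open}: 2 true → even ✓
{gpu, hot, lock}: 1 true → odd ✓
{hot, light, open}: 1 true → odd ✓
{gpu, light, lock}: 2 true → even ✓
{hot, open}: 0 true → even ✓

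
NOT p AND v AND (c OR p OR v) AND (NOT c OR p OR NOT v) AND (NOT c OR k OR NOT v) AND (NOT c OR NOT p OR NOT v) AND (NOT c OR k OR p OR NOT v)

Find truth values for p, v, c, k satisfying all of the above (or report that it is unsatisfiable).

p: False; v: True; c: False; k: True

Unit clause (NOT p) forces p = False.
Unit clause (v) forces v = True.
In (NOT c OR p OR NOT v) only NOT c is left, so c = False.
Set k = True.
All clauses satisfied.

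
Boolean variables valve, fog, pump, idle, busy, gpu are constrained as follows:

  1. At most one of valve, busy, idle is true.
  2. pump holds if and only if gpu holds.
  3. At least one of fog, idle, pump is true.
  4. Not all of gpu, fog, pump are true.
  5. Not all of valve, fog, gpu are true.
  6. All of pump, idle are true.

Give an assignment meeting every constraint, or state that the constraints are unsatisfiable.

valve: False; fog: False; pump: True; idle: True; busy: False; gpu: True

  (1) {valve, busy, idle}: 1 true — at most one ✓
  (2) pump=T, gpu=T — same ✓
  (3) {fog, idle, pump}: 2 true — at least one ✓
  (4) {gpu, fog, pump}: 2/3 true — not all ✓
  (5) {valve, fog, gpu}: 1/3 true — not all ✓
  (6) {pump, idle}: all 2 true ✓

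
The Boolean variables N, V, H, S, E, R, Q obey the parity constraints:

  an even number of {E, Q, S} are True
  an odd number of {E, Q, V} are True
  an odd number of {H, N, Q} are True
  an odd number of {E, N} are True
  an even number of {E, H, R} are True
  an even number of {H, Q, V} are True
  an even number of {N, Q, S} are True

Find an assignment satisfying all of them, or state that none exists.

Adding constraints 1, 4, 7 mod 2: every variable appears an even number of times on the left, so the left side is 0.
But the right sides sum to 1 (mod 2). 0 ≠ 1 — the system is inconsistent.

The formula is unsatisfiable.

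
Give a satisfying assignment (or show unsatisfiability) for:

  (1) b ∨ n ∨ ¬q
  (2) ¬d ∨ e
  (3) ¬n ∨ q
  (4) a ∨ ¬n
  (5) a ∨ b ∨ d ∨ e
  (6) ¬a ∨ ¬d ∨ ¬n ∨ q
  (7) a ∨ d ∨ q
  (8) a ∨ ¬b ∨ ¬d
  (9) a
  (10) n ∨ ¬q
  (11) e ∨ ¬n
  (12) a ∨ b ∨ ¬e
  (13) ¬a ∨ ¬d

Unit clause (a) forces a = True.
In (¬a ∨ ¬d) only ¬d is left, so d = False.
Set e = False.
  then (e ∨ ¬n) forces n = False.
  then (n ∨ ¬q) forces q = False.
Set b = False.
All clauses satisfied.

e=F; d=F; b=F; a=T; q=F; n=F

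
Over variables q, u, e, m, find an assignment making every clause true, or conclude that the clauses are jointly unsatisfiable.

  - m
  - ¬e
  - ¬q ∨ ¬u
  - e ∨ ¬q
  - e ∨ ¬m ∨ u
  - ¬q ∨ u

q=F; u=T; e=F; m=T

Unit clause (m) forces m = True.
Unit clause (¬e) forces e = False.
In (e ∨ ¬q) only ¬q is left, so q = False.
In (e ∨ ¬m ∨ u) only u is left, so u = True.
Check each clause:
  (m): m holds.
  (¬e): ¬e holds.
  (¬q ∨ ¬u): ¬q holds.
  (e ∨ ¬q): ¬q holds.
  (e ∨ ¬m ∨ u): u holds.
  (¬q ∨ u): ¬q holds.
All clauses satisfied.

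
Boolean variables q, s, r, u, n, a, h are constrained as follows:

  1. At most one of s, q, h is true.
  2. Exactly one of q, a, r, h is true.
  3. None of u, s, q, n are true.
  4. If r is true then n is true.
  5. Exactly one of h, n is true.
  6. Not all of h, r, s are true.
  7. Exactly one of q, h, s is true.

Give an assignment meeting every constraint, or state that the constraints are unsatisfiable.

q=F; s=F; r=F; u=F; n=F; a=F; h=T

  (1) {s, q, h}: 1 true — at most one ✓
  (2) {q, a, r, h}: 1 true — exactly one ✓
  (3) {u, s, q, n}: 0 true — none ✓
  (4) r=F ⇒ n: vacuous ✓
  (5) {h, n}: 1 true — exactly one ✓
  (6) {h, r, s}: 1/3 true — not all ✓
  (7) {q, h, s}: 1 true — exactly one ✓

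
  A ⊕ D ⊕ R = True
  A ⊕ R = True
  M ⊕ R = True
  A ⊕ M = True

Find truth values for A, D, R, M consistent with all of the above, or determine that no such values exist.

The formula is unsatisfiable.

Adding constraints 2, 3, 4 mod 2: every variable appears an even number of times on the left, so the left side is 0.
But the right sides sum to 1 (mod 2). 0 ≠ 1 — the system is inconsistent.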